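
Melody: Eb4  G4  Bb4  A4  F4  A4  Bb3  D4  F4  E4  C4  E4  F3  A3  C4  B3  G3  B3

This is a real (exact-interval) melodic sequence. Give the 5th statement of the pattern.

Unit = 6 notes; the statements start on Eb4, Bb3, F3, moving down a 4th each time.
Carrying on: C3 → G2.
From G2 the exact shape gives G2 B2 D3 C#3 A2 C#3.

G2 B2 D3 C#3 A2 C#3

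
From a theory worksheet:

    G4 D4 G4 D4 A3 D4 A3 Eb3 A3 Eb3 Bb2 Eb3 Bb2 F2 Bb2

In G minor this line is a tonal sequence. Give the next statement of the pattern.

With a 3-note motive the entries are G4, D4, A3, Eb3, Bb2, each down a 4th from the previous.
So cell 6 is F2 C2 F2.

F2 C2 F2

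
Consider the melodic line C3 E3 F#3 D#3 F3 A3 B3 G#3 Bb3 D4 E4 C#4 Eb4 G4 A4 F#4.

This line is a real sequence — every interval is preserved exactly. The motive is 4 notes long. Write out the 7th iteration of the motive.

Gb5 Bb5 C6 A5

Taking 4-note groups, the heads are C3, F3, Bb3, Eb4: the pattern moves up a 4th.
Carrying on: Ab4 → Db5 → Gb5.
So cell 7 is Gb5 Bb5 C6 A5.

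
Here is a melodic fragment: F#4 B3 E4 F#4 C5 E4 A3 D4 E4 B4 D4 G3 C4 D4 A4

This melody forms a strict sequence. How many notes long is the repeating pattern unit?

There are 15 notes; a 5-note unit gives 3 cells:
F#4 B3 E4 F#4 C5 | E4 A3 D4 E4 B4 | D4 G3 C4 D4 A4
That's a consistent down a 2nd shift per cell, and no other grouping gives one.

5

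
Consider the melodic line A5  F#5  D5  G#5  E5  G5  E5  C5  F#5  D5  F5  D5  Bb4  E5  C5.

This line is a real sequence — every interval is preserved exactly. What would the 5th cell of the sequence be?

Unit = 5 notes; the statements start on A5, G5, F5, moving down a 2nd each time.
Carrying on: Eb5 → Db5.
Statement 5 starts on Db5 and keeps the same exact contour: Db5 Bb4 Gb4 C5 Ab4.

Db5 Bb4 Gb4 C5 Ab4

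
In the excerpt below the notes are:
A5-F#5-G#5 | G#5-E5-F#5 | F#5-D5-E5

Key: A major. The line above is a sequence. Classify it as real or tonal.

tonal

Every note is diatonic to A major.
Cell 1 has -3 semitones from note 1 to 2, but cell 2 has -4 — the interval quality changes while the contour stays the same, which is the hallmark of a tonal sequence.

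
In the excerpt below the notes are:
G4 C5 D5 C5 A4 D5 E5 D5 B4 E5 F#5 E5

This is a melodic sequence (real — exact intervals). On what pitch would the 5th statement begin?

D#5

With a 4-note motive the entries are G4, A4, B4, each up a 2nd from the previous.
Extending the heads up a 2nd: C#5 → D#5.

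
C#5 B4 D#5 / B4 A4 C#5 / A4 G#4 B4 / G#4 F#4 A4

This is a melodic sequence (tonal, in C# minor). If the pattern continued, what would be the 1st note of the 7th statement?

The unit is 3 notes. Position-1 pitches of the 4 shown cells: C#5, B4, A4, G#4.
Extending down a 2nd: F#4 → E4 → D#4.

D#4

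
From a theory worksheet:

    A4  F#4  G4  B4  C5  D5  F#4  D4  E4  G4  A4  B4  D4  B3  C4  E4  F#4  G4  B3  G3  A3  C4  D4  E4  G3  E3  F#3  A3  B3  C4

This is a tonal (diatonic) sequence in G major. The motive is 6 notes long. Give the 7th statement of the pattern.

Unit = 6 notes; the statements start on A4, F#4, D4, B3, G3, moving down a 3rd each time.
Continuing the starts: E3 → C3.
So cell 7 is C3 A2 B2 D3 E3 F#3.

C3 A2 B2 D3 E3 F#3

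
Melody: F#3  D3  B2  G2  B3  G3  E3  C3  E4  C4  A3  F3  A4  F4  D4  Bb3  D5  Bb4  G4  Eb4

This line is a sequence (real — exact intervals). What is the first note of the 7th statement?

Taking 4-note groups, the heads are F#3, B3, E4, A4, D5: the pattern moves up a 4th.
Continuing: G5 → C6. Statement 7 starts on C6.

C6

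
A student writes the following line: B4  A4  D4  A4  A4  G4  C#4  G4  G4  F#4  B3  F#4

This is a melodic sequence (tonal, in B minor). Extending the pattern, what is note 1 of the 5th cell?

Grouping in 4s, the 1st note of each cell is B4, A4, G4.
Carrying that down a 2nd forward: F#4 → E4.

E4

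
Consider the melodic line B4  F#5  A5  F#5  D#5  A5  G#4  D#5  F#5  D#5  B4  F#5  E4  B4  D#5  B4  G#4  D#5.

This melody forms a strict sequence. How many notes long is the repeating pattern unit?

6

There are 18 notes; a 6-note unit gives 3 cells:
B4 F#5 A5 F#5 D#5 A5 | G#4 D#5 F#5 D#5 B4 F#5 | E4 B4 D#5 B4 G#4 D#5
That's a consistent down a 3rd shift per cell, and no other grouping gives one.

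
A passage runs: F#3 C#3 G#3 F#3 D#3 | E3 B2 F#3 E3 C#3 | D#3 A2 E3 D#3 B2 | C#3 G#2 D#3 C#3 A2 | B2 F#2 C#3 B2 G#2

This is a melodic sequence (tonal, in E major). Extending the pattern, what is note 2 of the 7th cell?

Grouping in 5s, the 2nd note of each cell is C#3, B2, A2, G#2, F#2.
Carrying that down a 2nd forward: E2 → D#2.

D#2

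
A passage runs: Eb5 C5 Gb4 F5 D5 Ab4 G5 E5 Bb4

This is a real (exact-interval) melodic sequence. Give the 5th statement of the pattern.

B5 G#5 D5

With a 3-note motive the entries are Eb5, F5, G5, each up a 2nd from the previous.
Carrying on: A5 → B5.
Statement 5 starts on B5 and keeps the same exact contour: B5 G#5 D5.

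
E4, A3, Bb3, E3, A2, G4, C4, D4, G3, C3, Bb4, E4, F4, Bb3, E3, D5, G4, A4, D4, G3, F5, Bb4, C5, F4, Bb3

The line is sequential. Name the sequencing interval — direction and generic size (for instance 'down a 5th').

With a 5-note motive the entries are E4, G4, Bb4, D5, F5, each up a 3rd from the previous.
From E4 to G4: up a 3rd.

up a 3rd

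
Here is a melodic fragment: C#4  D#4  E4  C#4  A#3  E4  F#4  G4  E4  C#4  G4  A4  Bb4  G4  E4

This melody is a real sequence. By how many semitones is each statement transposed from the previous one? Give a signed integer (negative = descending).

3

The 5-note cells begin on C#4, E4, G4 — each up a 3rd from the last.
C#4 to E4 spans +3 semitones.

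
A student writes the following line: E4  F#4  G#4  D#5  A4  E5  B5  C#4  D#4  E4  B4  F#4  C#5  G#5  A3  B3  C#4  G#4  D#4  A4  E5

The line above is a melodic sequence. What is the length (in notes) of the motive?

7

21 notes total. Splitting into 3 groups of 7:
E4 F#4 G#4 D#5 A4 E5 B5 | C#4 D#4 E4 B4 F#4 C#5 G#5 | A3 B3 C#4 G#4 D#4 A4 E5
Each cell is the previous one down a 3rd — so the unit is 7 notes.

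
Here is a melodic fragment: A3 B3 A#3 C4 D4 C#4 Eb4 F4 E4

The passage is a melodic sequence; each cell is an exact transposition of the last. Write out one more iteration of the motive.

The 3-note cells begin on A3, C4, Eb4 — each up a 3rd from the last.
Statement 4 starts on Gb4 and keeps the same exact contour: Gb4 Ab4 G4.

Gb4 Ab4 G4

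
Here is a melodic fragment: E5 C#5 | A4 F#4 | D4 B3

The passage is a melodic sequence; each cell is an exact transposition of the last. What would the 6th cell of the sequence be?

With a 2-note motive the entries are E5, A4, D4, each down a 5th from the previous.
Carrying on: G3 → C3 → F2.
So cell 6 is F2 D2.

F2 D2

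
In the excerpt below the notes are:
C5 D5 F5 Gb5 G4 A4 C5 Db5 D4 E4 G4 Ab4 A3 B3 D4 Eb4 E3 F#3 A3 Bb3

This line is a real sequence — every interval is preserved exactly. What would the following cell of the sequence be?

Unit = 4 notes; the statements start on C5, G4, D4, A3, E3, moving down a 4th each time.
Statement 6 starts on B2 and keeps the same exact contour: B2 C#3 E3 F3.

B2 C#3 E3 F3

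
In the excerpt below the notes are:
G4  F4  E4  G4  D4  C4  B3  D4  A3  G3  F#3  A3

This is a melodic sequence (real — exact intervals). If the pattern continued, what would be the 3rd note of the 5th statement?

With 4-note cells, note 3 of each statement runs E4, B3, F#3.
Each moves down a 4th. Continuing: C#3 → G#2.

G#2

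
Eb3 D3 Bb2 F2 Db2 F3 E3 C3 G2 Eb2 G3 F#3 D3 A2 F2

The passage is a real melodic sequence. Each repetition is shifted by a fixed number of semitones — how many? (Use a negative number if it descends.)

Taking 5-note groups, the heads are Eb3, F3, G3: the pattern moves up a 2nd.
Counting half-steps from Eb3 to F3: 2.

2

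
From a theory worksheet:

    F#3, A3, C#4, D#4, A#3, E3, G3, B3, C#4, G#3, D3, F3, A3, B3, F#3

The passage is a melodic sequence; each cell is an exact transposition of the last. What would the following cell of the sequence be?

C3 Eb3 G3 A3 E3

With a 5-note motive the entries are F#3, E3, D3, each down a 2nd from the previous.
Statement 4 starts on C3 and keeps the same exact contour: C3 Eb3 G3 A3 E3.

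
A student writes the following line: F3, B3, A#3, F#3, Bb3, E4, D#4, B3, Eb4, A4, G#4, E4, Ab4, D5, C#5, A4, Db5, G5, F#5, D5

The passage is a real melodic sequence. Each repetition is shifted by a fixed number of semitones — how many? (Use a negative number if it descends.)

5

Unit = 4 notes; the statements start on F3, Bb3, Eb4, Ab4, Db5, moving up a 4th each time.
Counting half-steps from F3 to Bb3: 5.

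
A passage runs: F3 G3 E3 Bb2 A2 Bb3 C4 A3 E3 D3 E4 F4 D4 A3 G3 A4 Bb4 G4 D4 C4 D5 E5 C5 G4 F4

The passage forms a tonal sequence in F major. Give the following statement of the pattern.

G5 A5 F5 C5 Bb4

With a 5-note motive the entries are F3, Bb3, E4, A4, D5, each up a 4th from the previous.
From G5 the diatonic shape gives G5 A5 F5 C5 Bb4.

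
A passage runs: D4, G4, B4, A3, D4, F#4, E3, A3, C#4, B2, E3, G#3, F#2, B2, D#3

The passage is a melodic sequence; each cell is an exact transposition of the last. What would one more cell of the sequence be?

C#2 F#2 A#2

With a 3-note motive the entries are D4, A3, E3, B2, F#2, each down a 4th from the previous.
Statement 6 starts on C#2 and keeps the same exact contour: C#2 F#2 A#2.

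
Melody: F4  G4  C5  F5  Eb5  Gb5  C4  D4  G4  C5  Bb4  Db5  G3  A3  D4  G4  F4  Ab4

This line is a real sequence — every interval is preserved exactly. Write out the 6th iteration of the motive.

E2 F#2 B2 E3 D3 F3

With a 6-note motive the entries are F4, C4, G3, each down a 4th from the previous.
Extending down a 4th: D3 → A2 → E2.
So cell 6 is E2 F#2 B2 E3 D3 F3.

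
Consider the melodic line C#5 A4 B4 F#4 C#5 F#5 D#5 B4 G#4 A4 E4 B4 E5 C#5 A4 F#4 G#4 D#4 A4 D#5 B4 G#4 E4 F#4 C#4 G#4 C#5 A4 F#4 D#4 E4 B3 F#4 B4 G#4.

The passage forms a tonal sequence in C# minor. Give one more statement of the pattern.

With a 7-note motive the entries are C#5, B4, A4, G#4, F#4, each down a 2nd from the previous.
Statement 6 starts on E4 and keeps the same diatonic contour: E4 C#4 D#4 A3 E4 A4 F#4.

E4 C#4 D#4 A3 E4 A4 F#4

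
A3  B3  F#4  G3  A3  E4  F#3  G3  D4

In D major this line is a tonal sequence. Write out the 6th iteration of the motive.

The 3-note cells begin on A3, G3, F#3 — each down a 2nd from the last.
Extending down a 2nd: E3 → D3 → C#3.
From C#3 the diatonic shape gives C#3 D3 A3.

C#3 D3 A3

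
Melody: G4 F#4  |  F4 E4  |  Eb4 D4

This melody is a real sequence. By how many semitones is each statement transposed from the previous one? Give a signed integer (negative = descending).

-2

The 2-note cells begin on G4, F4, Eb4 — each down a 2nd from the last.
Counting half-steps from G4 to F4: -2.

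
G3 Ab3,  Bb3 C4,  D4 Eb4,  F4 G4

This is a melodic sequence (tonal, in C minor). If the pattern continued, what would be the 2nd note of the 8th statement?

Ab5

Grouping in 2s, the 2nd note of each cell is Ab3, C4, Eb4, G4.
Each moves up a 3rd. Continuing: Bb4 → D5 → F5 → Ab5.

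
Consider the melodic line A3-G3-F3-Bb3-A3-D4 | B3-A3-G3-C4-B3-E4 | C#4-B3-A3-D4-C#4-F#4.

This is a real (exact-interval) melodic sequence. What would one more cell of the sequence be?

D#4 C#4 B3 E4 D#4 G#4

With a 6-note motive the entries are A3, B3, C#4, each up a 2nd from the previous.
From D#4 the exact shape gives D#4 C#4 B3 E4 D#4 G#4.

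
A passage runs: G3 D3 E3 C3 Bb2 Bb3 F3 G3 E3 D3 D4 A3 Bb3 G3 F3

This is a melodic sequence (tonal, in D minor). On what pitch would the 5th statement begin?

Unit = 5 notes; the statements start on G3, Bb3, D4, moving up a 3rd each time.
Continuing: F4 → A4. Statement 5 starts on A4.

A4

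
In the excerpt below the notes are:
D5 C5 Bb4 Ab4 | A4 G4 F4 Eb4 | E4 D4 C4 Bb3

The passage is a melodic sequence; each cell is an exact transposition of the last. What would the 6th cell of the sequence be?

Taking 4-note groups, the heads are D5, A4, E4: the pattern moves down a 4th.
Extending down a 4th: B3 → F#3 → C#3.
From C#3 the exact shape gives C#3 B2 A2 G2.

C#3 B2 A2 G2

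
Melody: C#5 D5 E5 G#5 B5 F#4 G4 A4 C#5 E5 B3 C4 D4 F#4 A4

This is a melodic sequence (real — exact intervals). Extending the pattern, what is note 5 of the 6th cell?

C3

With 5-note cells, note 5 of each statement runs B5, E5, A4.
Extending down a 5th: D4 → G3 → C3.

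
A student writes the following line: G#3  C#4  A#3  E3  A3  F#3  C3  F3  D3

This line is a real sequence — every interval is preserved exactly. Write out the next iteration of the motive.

With a 3-note motive the entries are G#3, E3, C3, each down a 3rd from the previous.
From Ab2 the exact shape gives Ab2 Db3 Bb2.

Ab2 Db3 Bb2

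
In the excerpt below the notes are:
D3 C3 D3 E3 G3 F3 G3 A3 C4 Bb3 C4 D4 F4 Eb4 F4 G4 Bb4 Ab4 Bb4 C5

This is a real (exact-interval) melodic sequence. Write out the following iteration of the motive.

The 4-note cells begin on D3, G3, C4, F4, Bb4 — each up a 4th from the last.
So cell 6 is Eb5 Db5 Eb5 F5.

Eb5 Db5 Eb5 F5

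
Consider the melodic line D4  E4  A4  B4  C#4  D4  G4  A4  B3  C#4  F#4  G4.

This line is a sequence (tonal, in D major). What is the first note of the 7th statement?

E3

Taking 4-note groups, the heads are D4, C#4, B3: the pattern moves down a 2nd.
Extending the heads down a 2nd: A3 → G3 → F#3 → E3.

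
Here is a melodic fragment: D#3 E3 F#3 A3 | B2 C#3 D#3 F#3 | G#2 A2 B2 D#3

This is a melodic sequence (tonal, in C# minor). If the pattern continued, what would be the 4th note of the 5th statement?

With 4-note cells, note 4 of each statement runs A3, F#3, D#3.
Each moves down a 3rd. Continuing: B2 → G#2.

G#2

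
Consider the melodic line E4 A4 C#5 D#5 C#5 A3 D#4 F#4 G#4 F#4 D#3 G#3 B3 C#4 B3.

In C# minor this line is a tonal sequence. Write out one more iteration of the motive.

G#2 C#3 E3 F#3 E3

Taking 5-note groups, the heads are E4, A3, D#3: the pattern moves down a 5th.
From G#2 the diatonic shape gives G#2 C#3 E3 F#3 E3.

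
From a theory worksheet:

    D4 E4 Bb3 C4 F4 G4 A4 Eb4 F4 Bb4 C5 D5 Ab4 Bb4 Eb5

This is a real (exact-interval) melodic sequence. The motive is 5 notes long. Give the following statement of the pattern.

With a 5-note motive the entries are D4, G4, C5, each up a 4th from the previous.
From F5 the exact shape gives F5 G5 Db5 Eb5 Ab5.

F5 G5 Db5 Eb5 Ab5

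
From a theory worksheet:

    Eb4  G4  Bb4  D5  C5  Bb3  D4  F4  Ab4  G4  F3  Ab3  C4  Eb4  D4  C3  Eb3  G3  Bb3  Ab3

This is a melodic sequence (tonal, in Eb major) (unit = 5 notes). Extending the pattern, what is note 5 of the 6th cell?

Bb2

With 5-note cells, note 5 of each statement runs C5, G4, D4, Ab3.
Extending down a 4th: Eb3 → Bb2.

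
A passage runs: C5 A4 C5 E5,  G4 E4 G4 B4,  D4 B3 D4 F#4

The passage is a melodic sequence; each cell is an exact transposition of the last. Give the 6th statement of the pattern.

B2 G#2 B2 D#3

The 4-note cells begin on C5, G4, D4 — each down a 4th from the last.
Carrying on: A3 → E3 → B2.
Statement 6 starts on B2 and keeps the same exact contour: B2 G#2 B2 D#3.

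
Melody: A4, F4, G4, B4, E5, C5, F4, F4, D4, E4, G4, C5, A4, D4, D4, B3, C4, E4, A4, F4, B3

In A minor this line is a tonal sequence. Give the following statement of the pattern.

B3 G3 A3 C4 F4 D4 G3

The 7-note cells begin on A4, F4, D4 — each down a 3rd from the last.
Statement 4 starts on B3 and keeps the same diatonic contour: B3 G3 A3 C4 F4 D4 G3.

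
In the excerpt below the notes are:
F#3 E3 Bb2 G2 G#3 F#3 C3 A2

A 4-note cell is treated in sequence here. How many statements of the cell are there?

2

8 notes in groups of 4 gives 8/4 = 2 statements.
Starts: F#3, G#3 — each up a 2nd.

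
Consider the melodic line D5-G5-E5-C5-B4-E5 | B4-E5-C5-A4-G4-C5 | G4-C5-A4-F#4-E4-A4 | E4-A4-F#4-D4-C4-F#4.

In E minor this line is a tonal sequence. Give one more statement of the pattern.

Unit = 6 notes; the statements start on D5, B4, G4, E4, moving down a 3rd each time.
From C4 the diatonic shape gives C4 F#4 D4 B3 A3 D4.

C4 F#4 D4 B3 A3 D4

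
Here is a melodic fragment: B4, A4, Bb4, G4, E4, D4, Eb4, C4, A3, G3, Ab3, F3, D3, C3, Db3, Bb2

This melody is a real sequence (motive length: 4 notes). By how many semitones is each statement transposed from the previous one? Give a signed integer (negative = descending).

-7

The 4-note cells begin on B4, E4, A3, D3 — each down a 5th from the last.
Counting half-steps from B4 to E4: -7.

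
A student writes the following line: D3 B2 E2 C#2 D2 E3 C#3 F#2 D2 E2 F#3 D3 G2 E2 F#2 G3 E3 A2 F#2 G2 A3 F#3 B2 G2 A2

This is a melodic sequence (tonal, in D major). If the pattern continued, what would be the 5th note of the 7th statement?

C#3

Grouping in 5s, the 5th note of each cell is D2, E2, F#2, G2, A2.
Carrying that up a 2nd forward: B2 → C#3.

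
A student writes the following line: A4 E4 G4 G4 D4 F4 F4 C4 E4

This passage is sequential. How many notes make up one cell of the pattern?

3

9 notes total. Splitting into 3 groups of 3:
A4 E4 G4 | G4 D4 F4 | F4 C4 E4
Every group is a transposition down a 2nd of the one before; no shorter unit works.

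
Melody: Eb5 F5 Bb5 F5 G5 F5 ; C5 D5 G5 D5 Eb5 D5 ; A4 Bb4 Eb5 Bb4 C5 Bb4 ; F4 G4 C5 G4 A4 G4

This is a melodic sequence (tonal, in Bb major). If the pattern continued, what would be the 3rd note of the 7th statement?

With 6-note cells, note 3 of each statement runs Bb5, G5, Eb5, C5.
Extending down a 3rd: A4 → F4 → D4.

D4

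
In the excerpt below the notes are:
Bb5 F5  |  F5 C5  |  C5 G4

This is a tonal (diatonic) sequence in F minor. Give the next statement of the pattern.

G4 Db4

Unit = 2 notes; the statements start on Bb5, F5, C5, moving down a 4th each time.
From G4 the diatonic shape gives G4 Db4.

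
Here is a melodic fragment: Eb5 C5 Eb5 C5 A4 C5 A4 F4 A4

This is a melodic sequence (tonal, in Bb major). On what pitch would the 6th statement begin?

Bb3

Unit = 3 notes; the statements start on Eb5, C5, A4, moving down a 3rd each time.
Continuing: F4 → D4 → Bb3. Statement 6 starts on Bb3.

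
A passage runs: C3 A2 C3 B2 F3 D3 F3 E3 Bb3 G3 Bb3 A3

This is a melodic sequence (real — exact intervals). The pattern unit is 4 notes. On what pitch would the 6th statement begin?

With a 4-note motive the entries are C3, F3, Bb3, each up a 4th from the previous.
Continuing: Eb4 → Ab4 → Db5. Statement 6 starts on Db5.

Db5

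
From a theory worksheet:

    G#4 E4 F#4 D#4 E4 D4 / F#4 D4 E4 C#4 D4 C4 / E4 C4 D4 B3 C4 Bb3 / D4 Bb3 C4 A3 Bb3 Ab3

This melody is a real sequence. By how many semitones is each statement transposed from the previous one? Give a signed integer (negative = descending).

The 6-note cells begin on G#4, F#4, E4, D4 — each down a 2nd from the last.
G#4→F#4 is 66 − 68 = -2 semitones.

-2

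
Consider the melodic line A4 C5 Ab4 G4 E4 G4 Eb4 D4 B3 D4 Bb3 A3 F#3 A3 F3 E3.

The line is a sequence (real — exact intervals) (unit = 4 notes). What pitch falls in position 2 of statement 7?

F#2

With 4-note cells, note 2 of each statement runs C5, G4, D4, A3.
Carrying that down a 4th forward: E3 → B2 → F#2.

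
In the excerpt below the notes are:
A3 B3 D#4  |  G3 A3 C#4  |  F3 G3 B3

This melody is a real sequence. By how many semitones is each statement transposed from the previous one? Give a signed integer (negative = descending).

-2

Unit = 3 notes; the statements start on A3, G3, F3, moving down a 2nd each time.
A3→G3 is 55 − 57 = -2 semitones.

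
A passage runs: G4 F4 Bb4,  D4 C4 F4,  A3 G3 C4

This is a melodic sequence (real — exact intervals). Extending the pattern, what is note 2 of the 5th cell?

A2

Grouping in 3s, the 2nd note of each cell is F4, C4, G3.
Extending down a 4th: D3 → A2.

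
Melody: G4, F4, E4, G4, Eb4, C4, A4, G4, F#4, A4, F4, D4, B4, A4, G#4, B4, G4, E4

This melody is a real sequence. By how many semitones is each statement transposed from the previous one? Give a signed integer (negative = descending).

2

Unit = 6 notes; the statements start on G4, A4, B4, moving up a 2nd each time.
Counting half-steps from G4 to A4: 2.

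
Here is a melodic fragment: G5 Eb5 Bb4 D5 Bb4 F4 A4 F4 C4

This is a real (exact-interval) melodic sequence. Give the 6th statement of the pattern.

F#3 D3 A2

The 3-note cells begin on G5, D5, A4 — each down a 4th from the last.
Carrying on: E4 → B3 → F#3.
From F#3 the exact shape gives F#3 D3 A2.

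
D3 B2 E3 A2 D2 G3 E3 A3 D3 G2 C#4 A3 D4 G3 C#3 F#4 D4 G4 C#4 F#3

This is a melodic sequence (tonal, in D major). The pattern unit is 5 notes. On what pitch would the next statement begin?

B4

Unit = 5 notes; the statements start on D3, G3, C#4, F#4, moving up a 4th each time.
The next head, up a 4th from F#4, is B4.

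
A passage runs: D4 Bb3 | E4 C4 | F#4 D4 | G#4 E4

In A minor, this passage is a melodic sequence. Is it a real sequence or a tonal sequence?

Each cell has the same semitone pattern (-4,) — intervals are preserved exactly.
And Bb3 lies outside A minor, so the sequence is real rather than tonal.

real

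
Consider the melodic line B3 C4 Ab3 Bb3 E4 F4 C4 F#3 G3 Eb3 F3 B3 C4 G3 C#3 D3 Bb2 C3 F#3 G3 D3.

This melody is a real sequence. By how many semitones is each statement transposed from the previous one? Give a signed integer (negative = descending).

With a 7-note motive the entries are B3, F#3, C#3, each down a 4th from the previous.
B3→F#3 is 54 − 59 = -5 semitones.

-5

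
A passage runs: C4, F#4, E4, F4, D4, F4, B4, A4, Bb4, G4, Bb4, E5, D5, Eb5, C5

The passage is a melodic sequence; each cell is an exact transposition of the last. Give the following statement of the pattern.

The 5-note cells begin on C4, F4, Bb4 — each up a 4th from the last.
From Eb5 the exact shape gives Eb5 A5 G5 Ab5 F5.

Eb5 A5 G5 Ab5 F5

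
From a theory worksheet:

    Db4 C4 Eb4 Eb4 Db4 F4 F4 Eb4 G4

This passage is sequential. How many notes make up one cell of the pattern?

9 notes total. Splitting into 3 groups of 3:
Db4 C4 Eb4 | Eb4 Db4 F4 | F4 Eb4 G4
Every group is a transposition up a 2nd of the one before; no shorter unit works.

3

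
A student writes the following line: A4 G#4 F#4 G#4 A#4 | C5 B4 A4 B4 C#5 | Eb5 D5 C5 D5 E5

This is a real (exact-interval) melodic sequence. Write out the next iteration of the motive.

The 5-note cells begin on A4, C5, Eb5 — each up a 3rd from the last.
From Gb5 the exact shape gives Gb5 F5 Eb5 F5 G5.

Gb5 F5 Eb5 F5 G5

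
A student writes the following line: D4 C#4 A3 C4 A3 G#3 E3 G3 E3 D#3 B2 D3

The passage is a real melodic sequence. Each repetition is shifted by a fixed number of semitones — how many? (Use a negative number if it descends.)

Unit = 4 notes; the statements start on D4, A3, E3, moving down a 4th each time.
Counting half-steps from D4 to A3: -5.

-5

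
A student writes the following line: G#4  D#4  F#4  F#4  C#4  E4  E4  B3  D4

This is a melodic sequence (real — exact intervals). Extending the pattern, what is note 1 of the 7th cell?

Ab3

The unit is 3 notes. Position-1 pitches of the 3 shown cells: G#4, F#4, E4.
Extending down a 2nd: D4 → C4 → Bb3 → Ab3.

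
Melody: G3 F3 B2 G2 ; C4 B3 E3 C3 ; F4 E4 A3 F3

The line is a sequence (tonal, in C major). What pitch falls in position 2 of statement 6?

G5

Grouping in 4s, the 2nd note of each cell is F3, B3, E4.
Carrying that up a 4th forward: A4 → D5 → G5.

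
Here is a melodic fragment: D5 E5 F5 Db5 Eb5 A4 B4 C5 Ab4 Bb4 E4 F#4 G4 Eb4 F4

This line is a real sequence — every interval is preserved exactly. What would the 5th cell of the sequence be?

The 5-note cells begin on D5, A4, E4 — each down a 4th from the last.
Extending down a 4th: B3 → F#3.
From F#3 the exact shape gives F#3 G#3 A3 F3 G3.

F#3 G#3 A3 F3 G3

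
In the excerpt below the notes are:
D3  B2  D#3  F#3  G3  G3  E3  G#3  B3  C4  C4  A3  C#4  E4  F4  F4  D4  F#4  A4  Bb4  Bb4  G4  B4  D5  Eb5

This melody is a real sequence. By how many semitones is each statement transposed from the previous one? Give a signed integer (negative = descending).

5

Taking 5-note groups, the heads are D3, G3, C4, F4, Bb4: the pattern moves up a 4th.
D3→G3 is 55 − 50 = 5 semitones.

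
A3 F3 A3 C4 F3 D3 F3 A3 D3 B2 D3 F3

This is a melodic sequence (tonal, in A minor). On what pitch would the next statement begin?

Taking 4-note groups, the heads are A3, F3, D3: the pattern moves down a 3rd.
The next head, down a 3rd from D3, is B2.

B2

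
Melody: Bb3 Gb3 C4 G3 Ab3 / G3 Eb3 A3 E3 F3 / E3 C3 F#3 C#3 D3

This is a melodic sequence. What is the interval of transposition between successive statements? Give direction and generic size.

Unit = 5 notes; the statements start on Bb3, G3, E3, moving down a 3rd each time.
From Bb3 to G3: down a 3rd.

down a 3rd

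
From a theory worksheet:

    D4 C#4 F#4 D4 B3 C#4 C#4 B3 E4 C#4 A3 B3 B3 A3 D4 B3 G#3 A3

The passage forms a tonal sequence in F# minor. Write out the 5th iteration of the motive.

G#3 F#3 B3 G#3 E3 F#3

With a 6-note motive the entries are D4, C#4, B3, each down a 2nd from the previous.
Carrying on: A3 → G#3.
So cell 5 is G#3 F#3 B3 G#3 E3 F#3.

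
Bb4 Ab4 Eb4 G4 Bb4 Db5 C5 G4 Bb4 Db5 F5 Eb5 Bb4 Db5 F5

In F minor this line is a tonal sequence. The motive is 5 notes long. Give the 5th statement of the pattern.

C6 Bb5 F5 Ab5 C6

Taking 5-note groups, the heads are Bb4, Db5, F5: the pattern moves up a 3rd.
Continuing the starts: Ab5 → C6.
From C6 the diatonic shape gives C6 Bb5 F5 Ab5 C6.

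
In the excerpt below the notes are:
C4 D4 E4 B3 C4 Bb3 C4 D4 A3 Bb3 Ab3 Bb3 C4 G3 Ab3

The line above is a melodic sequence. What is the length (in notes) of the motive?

There are 15 notes; a 5-note unit gives 3 cells:
C4 D4 E4 B3 C4 | Bb3 C4 D4 A3 Bb3 | Ab3 Bb3 C4 G3 Ab3
Every group is a transposition down a 2nd of the one before; no shorter unit works.

5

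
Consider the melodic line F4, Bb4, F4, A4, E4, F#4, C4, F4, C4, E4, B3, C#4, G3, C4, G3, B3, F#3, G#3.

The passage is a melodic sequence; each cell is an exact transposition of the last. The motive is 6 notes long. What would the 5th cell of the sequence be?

A2 D3 A2 C#3 G#2 A#2

The 6-note cells begin on F4, C4, G3 — each down a 4th from the last.
Continuing the starts: D3 → A2.
Statement 5 starts on A2 and keeps the same exact contour: A2 D3 A2 C#3 G#2 A#2.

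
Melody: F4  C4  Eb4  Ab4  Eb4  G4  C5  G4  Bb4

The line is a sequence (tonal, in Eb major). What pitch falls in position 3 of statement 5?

F5

The unit is 3 notes. Position-3 pitches of the 3 shown cells: Eb4, G4, Bb4.
Extending up a 3rd: D5 → F5.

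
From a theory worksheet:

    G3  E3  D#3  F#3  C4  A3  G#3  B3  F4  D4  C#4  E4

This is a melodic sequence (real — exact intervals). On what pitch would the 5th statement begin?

With a 4-note motive the entries are G3, C4, F4, each up a 4th from the previous.
Extending the heads up a 4th: Bb4 → Eb5.

Eb5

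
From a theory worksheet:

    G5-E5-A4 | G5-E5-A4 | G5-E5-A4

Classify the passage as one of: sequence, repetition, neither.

repetition

Each 3-note cell is identical (G5 E5 A4), restated at the same pitch.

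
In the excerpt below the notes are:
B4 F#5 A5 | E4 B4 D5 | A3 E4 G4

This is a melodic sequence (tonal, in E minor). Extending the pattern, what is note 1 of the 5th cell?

The unit is 3 notes. Position-1 pitches of the 3 shown cells: B4, E4, A3.
Carrying that down a 5th forward: D3 → G2.

G2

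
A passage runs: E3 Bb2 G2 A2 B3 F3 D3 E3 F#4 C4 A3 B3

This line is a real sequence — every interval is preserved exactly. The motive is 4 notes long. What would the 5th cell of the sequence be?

Taking 4-note groups, the heads are E3, B3, F#4: the pattern moves up a 5th.
Continuing the starts: C#5 → G#5.
So cell 5 is G#5 D5 B4 C#5.

G#5 D5 B4 C#5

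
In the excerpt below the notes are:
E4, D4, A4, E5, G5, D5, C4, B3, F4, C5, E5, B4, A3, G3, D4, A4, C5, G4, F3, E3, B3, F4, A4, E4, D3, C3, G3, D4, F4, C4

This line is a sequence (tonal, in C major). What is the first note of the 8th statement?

E2

The 6-note cells begin on E4, C4, A3, F3, D3 — each down a 3rd from the last.
Continuing: B2 → G2 → E2. Statement 8 starts on E2.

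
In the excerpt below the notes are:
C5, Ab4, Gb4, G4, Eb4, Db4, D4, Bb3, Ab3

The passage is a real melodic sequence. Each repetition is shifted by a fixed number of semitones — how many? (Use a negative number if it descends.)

-5

Taking 3-note groups, the heads are C5, G4, D4: the pattern moves down a 4th.
C5→G4 is 67 − 72 = -5 semitones.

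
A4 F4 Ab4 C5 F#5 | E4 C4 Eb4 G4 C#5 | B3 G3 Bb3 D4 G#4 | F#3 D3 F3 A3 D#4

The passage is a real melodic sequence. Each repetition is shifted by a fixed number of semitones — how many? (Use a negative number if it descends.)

Taking 5-note groups, the heads are A4, E4, B3, F#3: the pattern moves down a 4th.
Counting half-steps from A4 to E4: -5.

-5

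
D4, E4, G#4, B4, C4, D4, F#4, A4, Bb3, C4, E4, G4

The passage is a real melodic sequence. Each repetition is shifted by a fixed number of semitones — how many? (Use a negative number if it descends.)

-2

Taking 4-note groups, the heads are D4, C4, Bb3: the pattern moves down a 2nd.
D4 to C4 spans -2 semitones.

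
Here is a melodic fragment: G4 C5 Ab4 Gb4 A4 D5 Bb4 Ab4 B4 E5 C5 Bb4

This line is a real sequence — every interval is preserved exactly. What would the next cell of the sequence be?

The 4-note cells begin on G4, A4, B4 — each up a 2nd from the last.
Statement 4 starts on C#5 and keeps the same exact contour: C#5 F#5 D5 C5.

C#5 F#5 D5 C5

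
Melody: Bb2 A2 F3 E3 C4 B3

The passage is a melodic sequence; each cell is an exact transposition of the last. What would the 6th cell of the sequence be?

Taking 2-note groups, the heads are Bb2, F3, C4: the pattern moves up a 5th.
Extending up a 5th: G4 → D5 → A5.
Statement 6 starts on A5 and keeps the same exact contour: A5 G#5.

A5 G#5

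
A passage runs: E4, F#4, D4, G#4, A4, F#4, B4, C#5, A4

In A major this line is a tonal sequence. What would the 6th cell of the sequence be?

Taking 3-note groups, the heads are E4, G#4, B4: the pattern moves up a 3rd.
Continuing the starts: D5 → F#5 → A5.
From A5 the diatonic shape gives A5 B5 G#5.

A5 B5 G#5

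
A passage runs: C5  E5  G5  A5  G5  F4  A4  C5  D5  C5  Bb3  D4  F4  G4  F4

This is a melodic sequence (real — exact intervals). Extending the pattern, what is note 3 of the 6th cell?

With 5-note cells, note 3 of each statement runs G5, C5, F4.
Carrying that down a 5th forward: Bb3 → Eb3 → Ab2.

Ab2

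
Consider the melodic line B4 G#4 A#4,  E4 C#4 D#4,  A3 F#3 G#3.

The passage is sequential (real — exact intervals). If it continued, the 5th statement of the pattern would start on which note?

With a 3-note motive the entries are B4, E4, A3, each down a 5th from the previous.
Extending the heads down a 5th: D3 → G2.

G2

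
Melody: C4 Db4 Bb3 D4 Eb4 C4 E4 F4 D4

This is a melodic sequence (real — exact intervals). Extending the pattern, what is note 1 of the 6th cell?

A#4

With 3-note cells, note 1 of each statement runs C4, D4, E4.
Each moves up a 2nd. Continuing: F#4 → G#4 → A#4.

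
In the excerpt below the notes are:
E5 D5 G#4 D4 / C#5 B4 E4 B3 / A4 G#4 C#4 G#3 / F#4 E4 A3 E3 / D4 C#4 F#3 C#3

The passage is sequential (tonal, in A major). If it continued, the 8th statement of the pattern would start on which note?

E3

With a 4-note motive the entries are E5, C#5, A4, F#4, D4, each down a 3rd from the previous.
Continuing: B3 → G#3 → E3. Statement 8 starts on E3.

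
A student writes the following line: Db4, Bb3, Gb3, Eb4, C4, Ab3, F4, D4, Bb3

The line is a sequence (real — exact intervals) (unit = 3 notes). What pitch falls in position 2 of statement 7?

A#4

Grouping in 3s, the 2nd note of each cell is Bb3, C4, D4.
Carrying that up a 2nd forward: E4 → F#4 → G#4 → A#4.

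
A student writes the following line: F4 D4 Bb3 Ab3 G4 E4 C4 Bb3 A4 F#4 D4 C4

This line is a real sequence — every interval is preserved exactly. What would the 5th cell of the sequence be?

C#5 A#4 F#4 E4

The 4-note cells begin on F4, G4, A4 — each up a 2nd from the last.
Continuing the starts: B4 → C#5.
Statement 5 starts on C#5 and keeps the same exact contour: C#5 A#4 F#4 E4.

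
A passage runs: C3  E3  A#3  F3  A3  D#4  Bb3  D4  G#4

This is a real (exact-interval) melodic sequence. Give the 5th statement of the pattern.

Taking 3-note groups, the heads are C3, F3, Bb3: the pattern moves up a 4th.
Extending up a 4th: Eb4 → Ab4.
From Ab4 the exact shape gives Ab4 C5 F#5.

Ab4 C5 F#5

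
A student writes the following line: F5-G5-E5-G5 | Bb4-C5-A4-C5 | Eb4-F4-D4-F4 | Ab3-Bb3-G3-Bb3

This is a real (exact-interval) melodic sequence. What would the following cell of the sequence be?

With a 4-note motive the entries are F5, Bb4, Eb4, Ab3, each down a 5th from the previous.
So cell 5 is Db3 Eb3 C3 Eb3.

Db3 Eb3 C3 Eb3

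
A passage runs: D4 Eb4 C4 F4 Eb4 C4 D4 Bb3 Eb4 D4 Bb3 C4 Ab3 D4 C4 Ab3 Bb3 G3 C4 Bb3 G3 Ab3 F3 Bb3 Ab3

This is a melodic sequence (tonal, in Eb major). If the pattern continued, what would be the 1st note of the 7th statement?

Eb3

The unit is 5 notes. Position-1 pitches of the 5 shown cells: D4, C4, Bb3, Ab3, G3.
Extending down a 2nd: F3 → Eb3.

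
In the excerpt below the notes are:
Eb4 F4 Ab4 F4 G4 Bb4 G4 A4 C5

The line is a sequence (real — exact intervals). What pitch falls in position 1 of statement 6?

The unit is 3 notes. Position-1 pitches of the 3 shown cells: Eb4, F4, G4.
Carrying that up a 2nd forward: A4 → B4 → C#5.

C#5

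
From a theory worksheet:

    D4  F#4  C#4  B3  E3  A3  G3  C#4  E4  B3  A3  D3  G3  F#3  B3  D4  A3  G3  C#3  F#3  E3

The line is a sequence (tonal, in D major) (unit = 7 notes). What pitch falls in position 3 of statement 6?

The unit is 7 notes. Position-3 pitches of the 3 shown cells: C#4, B3, A3.
Each moves down a 2nd. Continuing: G3 → F#3 → E3.

E3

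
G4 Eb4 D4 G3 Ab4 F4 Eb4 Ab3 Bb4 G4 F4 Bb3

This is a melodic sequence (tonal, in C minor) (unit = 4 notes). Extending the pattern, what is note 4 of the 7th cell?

Grouping in 4s, the 4th note of each cell is G3, Ab3, Bb3.
Carrying that up a 2nd forward: C4 → D4 → Eb4 → F4.

F4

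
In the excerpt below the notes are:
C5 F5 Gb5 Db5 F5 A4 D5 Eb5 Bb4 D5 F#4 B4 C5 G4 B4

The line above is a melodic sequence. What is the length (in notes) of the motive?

There are 15 notes; a 5-note unit gives 3 cells:
C5 F5 Gb5 Db5 F5 | A4 D5 Eb5 Bb4 D5 | F#4 B4 C5 G4 B4
Every group is a transposition down a 3rd of the one before; no shorter unit works.

5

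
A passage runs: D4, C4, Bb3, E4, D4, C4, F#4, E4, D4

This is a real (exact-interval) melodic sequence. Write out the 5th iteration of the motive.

A#4 G#4 F#4

Taking 3-note groups, the heads are D4, E4, F#4: the pattern moves up a 2nd.
Continuing the starts: G#4 → A#4.
From A#4 the exact shape gives A#4 G#4 F#4.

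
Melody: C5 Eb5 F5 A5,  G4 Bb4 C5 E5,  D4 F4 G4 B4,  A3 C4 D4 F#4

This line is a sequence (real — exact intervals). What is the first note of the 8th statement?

The 4-note cells begin on C5, G4, D4, A3 — each down a 4th from the last.
Extending the heads down a 4th: E3 → B2 → F#2 → C#2.

C#2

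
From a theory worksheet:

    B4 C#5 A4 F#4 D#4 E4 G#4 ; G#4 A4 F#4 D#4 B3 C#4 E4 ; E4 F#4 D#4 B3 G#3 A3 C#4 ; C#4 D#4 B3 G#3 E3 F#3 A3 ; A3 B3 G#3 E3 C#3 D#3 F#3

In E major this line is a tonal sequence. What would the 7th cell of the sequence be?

The 7-note cells begin on B4, G#4, E4, C#4, A3 — each down a 3rd from the last.
Carrying on: F#3 → D#3.
Statement 7 starts on D#3 and keeps the same diatonic contour: D#3 E3 C#3 A2 F#2 G#2 B2.

D#3 E3 C#3 A2 F#2 G#2 B2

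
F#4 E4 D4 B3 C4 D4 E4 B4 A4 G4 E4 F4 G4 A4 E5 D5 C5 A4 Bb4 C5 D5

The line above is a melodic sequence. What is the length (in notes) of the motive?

There are 21 notes; a 7-note unit gives 3 cells:
F#4 E4 D4 B3 C4 D4 E4 | B4 A4 G4 E4 F4 G4 A4 | E5 D5 C5 A4 Bb4 C5 D5
Each cell is the previous one up a 4th — so the unit is 7 notes.

7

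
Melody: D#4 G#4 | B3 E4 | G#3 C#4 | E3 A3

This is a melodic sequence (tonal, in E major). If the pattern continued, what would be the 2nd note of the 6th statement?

D#3

With 2-note cells, note 2 of each statement runs G#4, E4, C#4, A3.
Carrying that down a 3rd forward: F#3 → D#3.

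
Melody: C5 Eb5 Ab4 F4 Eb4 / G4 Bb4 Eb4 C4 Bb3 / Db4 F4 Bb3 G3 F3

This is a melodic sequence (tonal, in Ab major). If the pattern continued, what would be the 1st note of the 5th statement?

Eb3

With 5-note cells, note 1 of each statement runs C5, G4, Db4.
Each moves down a 4th. Continuing: Ab3 → Eb3.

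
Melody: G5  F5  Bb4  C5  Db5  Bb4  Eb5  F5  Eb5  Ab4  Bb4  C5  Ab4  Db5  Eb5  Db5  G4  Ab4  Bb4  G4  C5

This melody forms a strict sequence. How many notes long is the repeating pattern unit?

7

21 notes total. Splitting into 3 groups of 7:
G5 F5 Bb4 C5 Db5 Bb4 Eb5 | F5 Eb5 Ab4 Bb4 C5 Ab4 Db5 | Eb5 Db5 G4 Ab4 Bb4 G4 C5
Each cell is the previous one down a 2nd — so the unit is 7 notes.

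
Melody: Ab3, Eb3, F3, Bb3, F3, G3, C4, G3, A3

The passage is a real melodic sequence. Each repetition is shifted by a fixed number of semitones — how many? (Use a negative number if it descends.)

Taking 3-note groups, the heads are Ab3, Bb3, C4: the pattern moves up a 2nd.
Ab3→Bb3 is 58 − 56 = 2 semitones.

2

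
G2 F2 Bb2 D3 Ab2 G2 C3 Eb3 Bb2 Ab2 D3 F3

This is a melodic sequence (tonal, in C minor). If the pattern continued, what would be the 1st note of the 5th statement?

D3

With 4-note cells, note 1 of each statement runs G2, Ab2, Bb2.
Carrying that up a 2nd forward: C3 → D3.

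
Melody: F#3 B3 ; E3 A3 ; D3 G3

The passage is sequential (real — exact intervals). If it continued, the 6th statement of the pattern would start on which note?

Taking 2-note groups, the heads are F#3, E3, D3: the pattern moves down a 2nd.
Continuing: C3 → Bb2 → Ab2. Statement 6 starts on Ab2.

Ab2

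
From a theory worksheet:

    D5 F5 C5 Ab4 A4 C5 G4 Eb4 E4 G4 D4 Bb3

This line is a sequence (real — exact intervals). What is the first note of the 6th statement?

Unit = 4 notes; the statements start on D5, A4, E4, moving down a 4th each time.
Extending the heads down a 4th: B3 → F#3 → C#3.

C#3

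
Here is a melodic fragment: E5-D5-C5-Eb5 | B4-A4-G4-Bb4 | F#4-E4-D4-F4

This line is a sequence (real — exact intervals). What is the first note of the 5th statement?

G#3

The 4-note cells begin on E5, B4, F#4 — each down a 4th from the last.
Continuing: C#4 → G#3. Statement 5 starts on G#3.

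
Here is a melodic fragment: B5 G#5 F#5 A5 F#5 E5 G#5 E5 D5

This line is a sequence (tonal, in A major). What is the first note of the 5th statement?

E5

Taking 3-note groups, the heads are B5, A5, G#5: the pattern moves down a 2nd.
Extending the heads down a 2nd: F#5 → E5.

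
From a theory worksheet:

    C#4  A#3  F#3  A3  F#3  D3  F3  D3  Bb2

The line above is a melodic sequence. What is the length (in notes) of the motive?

3

There are 9 notes; a 3-note unit gives 3 cells:
C#4 A#3 F#3 | A3 F#3 D3 | F3 D3 Bb2
That's a consistent down a 3rd shift per cell, and no other grouping gives one.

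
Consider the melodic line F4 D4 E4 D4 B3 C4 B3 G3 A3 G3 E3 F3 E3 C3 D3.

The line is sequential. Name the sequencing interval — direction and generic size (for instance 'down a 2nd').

With a 3-note motive the entries are F4, D4, B3, G3, E3, each down a 3rd from the previous.
From F4 to D4: down a 3rd.

down a 3rd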